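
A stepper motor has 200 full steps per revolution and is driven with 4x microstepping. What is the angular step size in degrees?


step = 360/(200*4) = 360/800 = 0.4500

0.4500 degrees


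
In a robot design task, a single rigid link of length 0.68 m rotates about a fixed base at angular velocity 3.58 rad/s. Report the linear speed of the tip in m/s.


v = L*omega = 0.68 * 3.58 = 2.4344

2.4344 m/s


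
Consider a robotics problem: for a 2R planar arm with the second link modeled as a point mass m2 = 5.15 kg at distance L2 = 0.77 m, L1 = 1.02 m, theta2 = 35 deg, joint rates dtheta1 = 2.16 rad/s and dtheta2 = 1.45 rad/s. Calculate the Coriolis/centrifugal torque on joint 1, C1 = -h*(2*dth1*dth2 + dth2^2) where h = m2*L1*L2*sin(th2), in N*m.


h = m2*L1*L2*sin(th2) = 5.15*1.02*0.77*sin(35 deg) = 2.320008
C1 = -h*(2*2.16*1.45 + 1.45^2) = -2.320008*8.3665 = -19.4103

-19.4103 N*m


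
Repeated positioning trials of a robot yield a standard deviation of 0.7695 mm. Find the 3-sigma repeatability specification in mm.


repeatability = 3*sigma = 3*0.7695 = 2.3085

2.3085 mm


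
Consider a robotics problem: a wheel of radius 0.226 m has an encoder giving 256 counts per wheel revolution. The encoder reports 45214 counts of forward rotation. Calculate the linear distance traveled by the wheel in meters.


revs = 45214/256 = 176.617188
d = revs * 2*pi*r = 176.617188 * 2*pi*0.226 = 250.7964

250.7964 m


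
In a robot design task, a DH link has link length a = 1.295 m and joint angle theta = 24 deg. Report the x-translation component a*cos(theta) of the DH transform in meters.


a*cos(theta) = 1.295*cos(24 deg) = 1.1830

1.1830 m


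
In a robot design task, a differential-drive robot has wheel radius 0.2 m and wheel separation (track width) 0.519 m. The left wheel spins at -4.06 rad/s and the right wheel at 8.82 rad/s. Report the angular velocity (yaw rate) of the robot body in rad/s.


omega = r*(wR - wL)/L = 0.2*(8.82 - (-4.06))/0.519 = 4.9634

4.9634 rad/s


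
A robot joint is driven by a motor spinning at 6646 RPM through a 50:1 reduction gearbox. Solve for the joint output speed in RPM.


omega_joint = omega_motor / N = 6646 / 50 = 132.9200

132.9200 RPM


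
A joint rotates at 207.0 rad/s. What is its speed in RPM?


RPM = 207.0 * 60/(2*pi) = 1976.7044

1976.7044 RPM


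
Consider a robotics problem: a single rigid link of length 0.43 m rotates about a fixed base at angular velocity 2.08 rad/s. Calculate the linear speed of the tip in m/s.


v = L*omega = 0.43 * 2.08 = 0.8944

0.8944 m/s


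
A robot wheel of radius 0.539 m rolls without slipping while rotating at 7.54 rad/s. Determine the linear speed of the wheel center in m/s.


v = omega * r = 7.54 * 0.539 = 4.0641

4.0641 m/s


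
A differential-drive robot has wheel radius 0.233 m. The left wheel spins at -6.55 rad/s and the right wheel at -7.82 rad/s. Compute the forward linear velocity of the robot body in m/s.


v = r*(wR + wL)/2 = 0.233*(-7.82 + -6.55)/2 = -1.6741

-1.6741 m/s


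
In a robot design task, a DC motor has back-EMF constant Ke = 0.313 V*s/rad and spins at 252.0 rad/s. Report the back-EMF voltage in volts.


V_emf = Ke * omega = 0.313*252.0 = 78.8760

78.8760 V


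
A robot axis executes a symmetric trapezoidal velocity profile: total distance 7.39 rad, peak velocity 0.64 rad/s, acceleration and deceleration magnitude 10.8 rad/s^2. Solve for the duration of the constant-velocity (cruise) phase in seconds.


t_acc = v/a = 0.059259 s, d_acc = v^2/(2a) = 0.018963 rad each
d_cruise = 7.39 - 2*0.018963 = 7.352074 rad
t_cruise = d_cruise/v = 7.352074/0.64 = 11.4876

11.4876 s


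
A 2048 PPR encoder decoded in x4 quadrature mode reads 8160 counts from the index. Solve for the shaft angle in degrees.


angle = counts * 360 / (PPR*4) = 8160 * 360 / 8192 = 358.5938

358.5938 degrees


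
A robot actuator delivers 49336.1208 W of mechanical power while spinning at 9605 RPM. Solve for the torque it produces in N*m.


omega = 9605 * 2*pi/60 = 1005.833248 rad/s
tau = P / omega = 49336.1208 / 1005.833248 = 49.0500

49.0500 N*m


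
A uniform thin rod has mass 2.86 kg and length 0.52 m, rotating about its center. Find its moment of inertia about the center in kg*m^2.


I = (1/12)*m*L^2 = (1/12)*2.86*0.52^2 = 0.0644

0.0644 kg*m^2


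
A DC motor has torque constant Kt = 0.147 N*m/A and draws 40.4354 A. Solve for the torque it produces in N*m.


tau = Kt * I = 0.147*40.4354 = 5.9440

5.9440 N*m


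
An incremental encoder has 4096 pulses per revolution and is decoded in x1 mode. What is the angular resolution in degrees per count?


resolution = 360 / (PPR * 1) = 360 / 4096 = 0.0879

0.0879 degrees


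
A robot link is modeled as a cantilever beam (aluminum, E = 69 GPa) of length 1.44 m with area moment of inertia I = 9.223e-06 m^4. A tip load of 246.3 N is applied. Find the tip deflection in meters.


delta = F*L^3/(3*E*I) = 246.3*1.44^3/(3*6.900e+10*9.223e-06)
      = 735.4478592/1909161 = 3.8522e-04

3.8522e-04 m


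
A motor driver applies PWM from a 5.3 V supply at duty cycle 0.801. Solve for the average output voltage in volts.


V_avg = V_supply * D = 5.3*0.801 = 4.2453

4.2453 V


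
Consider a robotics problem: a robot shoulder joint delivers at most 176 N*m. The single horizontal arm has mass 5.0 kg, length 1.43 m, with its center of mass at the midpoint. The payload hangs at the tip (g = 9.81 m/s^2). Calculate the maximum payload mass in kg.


tau_arm = m_arm*g*(L/2) = 5.0*9.81*1.43/2 = 35.0708 N*m
tau_payload = tau_max - tau_arm = 176 - 35.0708 = 140.9292
m_payload = tau_payload / (g*L) = 140.9292 / (9.81*1.43) = 10.0461

10.0461 kg


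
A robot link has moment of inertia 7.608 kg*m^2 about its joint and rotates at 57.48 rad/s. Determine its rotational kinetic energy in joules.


KE = (1/2)*I*omega^2 = 0.5*7.608*57.48^2 = 12568.2273

12568.2273 J


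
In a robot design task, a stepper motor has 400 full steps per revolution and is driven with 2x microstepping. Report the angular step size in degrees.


step = 360/(400*2) = 360/800 = 0.4500

0.4500 degrees


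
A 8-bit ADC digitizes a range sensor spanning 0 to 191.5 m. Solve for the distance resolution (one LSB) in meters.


res = range / 2^n = 191.5/2^8 = 191.5/256 = 0.7480

0.7480 m


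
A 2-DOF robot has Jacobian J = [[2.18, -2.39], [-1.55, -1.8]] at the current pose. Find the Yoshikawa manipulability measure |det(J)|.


det(J) = 2.18*-1.8 - (-2.39)*(-1.55) = -7.6285
|det(J)| = 7.6285

7.6285


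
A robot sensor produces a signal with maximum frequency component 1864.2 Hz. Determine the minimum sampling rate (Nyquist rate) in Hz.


f_s,min = 2*f_max = 2*1864.2 = 3728.4000

3728.4000 Hz


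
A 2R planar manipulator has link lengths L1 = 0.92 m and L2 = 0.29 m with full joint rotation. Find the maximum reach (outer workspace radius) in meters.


r_max = L1 + L2 = 0.92 + 0.29 = 1.2100

1.2100 m


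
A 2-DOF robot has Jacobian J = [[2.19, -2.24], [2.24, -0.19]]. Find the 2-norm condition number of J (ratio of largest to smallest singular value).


JJ^T eigenvalues: trace(JJ^T) = 14.8674, det(JJ^T) = det(J)^2 = 21.17380225
s_max^2 = (14.8674 + sqrt(136.34437376))/2 = 13.27202968
s_min^2 = (14.8674 - sqrt(136.34437376))/2 = 1.59537032
kappa = s_max/s_min = sqrt(13.27202968/1.59537032) = 2.8843

2.8843


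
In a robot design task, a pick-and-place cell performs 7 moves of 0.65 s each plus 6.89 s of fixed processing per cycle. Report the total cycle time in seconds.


T = 7*0.65 + 6.89 = 11.4400

11.4400 s


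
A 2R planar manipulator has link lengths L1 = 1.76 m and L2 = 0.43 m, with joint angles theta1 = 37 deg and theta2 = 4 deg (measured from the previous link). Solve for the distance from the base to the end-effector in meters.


x = L1*cos(th1) + L2*cos(th1+th2) = 1.730124
y = L1*sin(th1) + L2*sin(th1+th2) = 1.341300
d = sqrt(x^2 + y^2) = sqrt(2.993329 + 1.799086) = 2.1892

2.1892 m


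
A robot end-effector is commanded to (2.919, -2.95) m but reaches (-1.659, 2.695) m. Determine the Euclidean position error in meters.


dx = -1.659 - (2.919) = -4.5780, dy = 2.695 - (-2.95) = 5.6450
err = sqrt(20.958084 + 31.866025) = 7.2680

7.2680 m


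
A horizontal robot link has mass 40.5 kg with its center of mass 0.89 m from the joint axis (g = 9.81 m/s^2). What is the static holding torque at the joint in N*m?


tau = m*g*L = 40.5 * 9.81 * 0.89 = 353.6014

353.6014 N*m


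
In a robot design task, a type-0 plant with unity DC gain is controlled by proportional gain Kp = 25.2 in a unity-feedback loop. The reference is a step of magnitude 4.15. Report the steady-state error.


e_ss = R/(1 + Kp) = 4.15/(1 + 25.2) = 4.15/26.2000 = 0.1584

0.1584


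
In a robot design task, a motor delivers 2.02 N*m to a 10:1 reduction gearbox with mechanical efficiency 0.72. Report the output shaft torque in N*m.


tau_out = tau_in * N * eta = 2.02 * 10 * 0.72 = 14.5440

14.5440 N*m


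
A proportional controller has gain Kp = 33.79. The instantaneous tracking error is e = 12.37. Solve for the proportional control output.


u_P = Kp * e = 33.79 * 12.37 = 417.9823

417.9823


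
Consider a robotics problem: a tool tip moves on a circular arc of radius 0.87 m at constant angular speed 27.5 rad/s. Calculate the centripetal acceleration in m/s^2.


a_c = omega^2 * r = 27.5^2 * 0.87 = 657.9375

657.9375 m/s^2


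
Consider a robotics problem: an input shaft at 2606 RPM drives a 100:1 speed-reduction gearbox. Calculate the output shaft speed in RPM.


omega_out = omega_in / N = 2606 / 100 = 26.0600

26.0600 RPM


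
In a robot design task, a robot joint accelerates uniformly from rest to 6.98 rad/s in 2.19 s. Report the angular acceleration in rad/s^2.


alpha = delta_omega / t = 6.98 / 2.19 = 3.1872

3.1872 rad/s^2


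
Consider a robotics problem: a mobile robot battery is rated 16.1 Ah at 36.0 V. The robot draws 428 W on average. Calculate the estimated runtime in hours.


E = 16.1*36.0 = 579.6000 Wh
t = E/P = 579.6000/428 = 1.3542

1.3542 hours


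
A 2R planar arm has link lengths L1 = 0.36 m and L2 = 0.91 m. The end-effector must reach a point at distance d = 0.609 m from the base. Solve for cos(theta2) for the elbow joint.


cos(th2) = (d^2 - L1^2 - L2^2)/(2*L1*L2) = (0.609^2 - 0.36^2 - 0.91^2)/(2*0.36*0.91) = -0.8956

-0.8956


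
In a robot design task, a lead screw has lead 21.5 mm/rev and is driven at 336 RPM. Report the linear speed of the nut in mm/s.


v = lead * (RPM/60) = 21.5*336/60 = 120.4000

120.4000 mm/s


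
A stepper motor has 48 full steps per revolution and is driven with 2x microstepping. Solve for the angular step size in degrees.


step = 360/(48*2) = 360/96 = 3.7500

3.7500 degrees


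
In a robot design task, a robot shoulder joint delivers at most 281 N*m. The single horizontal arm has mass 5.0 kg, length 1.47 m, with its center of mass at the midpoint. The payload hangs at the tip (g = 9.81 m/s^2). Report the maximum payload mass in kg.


tau_arm = m_arm*g*(L/2) = 5.0*9.81*1.47/2 = 36.0518 N*m
tau_payload = tau_max - tau_arm = 281 - 36.0518 = 244.9482
m_payload = tau_payload / (g*L) = 244.9482 / (9.81*1.47) = 16.9859

16.9859 kg


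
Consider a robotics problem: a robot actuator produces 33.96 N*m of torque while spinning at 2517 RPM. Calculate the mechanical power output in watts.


omega = 2517 * 2*pi/60 = 263.579624 rad/s
P = tau * omega = 33.96 * 263.579624 = 8951.1640

8951.1640 W


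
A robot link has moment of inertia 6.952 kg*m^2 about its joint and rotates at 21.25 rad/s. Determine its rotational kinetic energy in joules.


KE = (1/2)*I*omega^2 = 0.5*6.952*21.25^2 = 1569.6312

1569.6312 J


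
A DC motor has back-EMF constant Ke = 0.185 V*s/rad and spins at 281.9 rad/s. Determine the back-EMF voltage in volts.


V_emf = Ke * omega = 0.185*281.9 = 52.1515

52.1515 V


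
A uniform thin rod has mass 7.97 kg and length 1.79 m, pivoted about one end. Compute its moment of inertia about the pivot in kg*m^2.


I = (1/3)*m*L^2 = (1/3)*7.97*1.79^2 = 8.5122

8.5122 kg*m^2


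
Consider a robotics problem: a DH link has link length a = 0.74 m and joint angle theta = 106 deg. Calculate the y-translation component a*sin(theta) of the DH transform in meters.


a*sin(theta) = 0.74*sin(106 deg) = 0.7113

0.7113 m


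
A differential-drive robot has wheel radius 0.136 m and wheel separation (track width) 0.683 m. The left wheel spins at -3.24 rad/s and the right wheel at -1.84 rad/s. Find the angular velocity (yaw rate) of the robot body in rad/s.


omega = r*(wR - wL)/L = 0.136*(-1.84 - (-3.24))/0.683 = 0.2788

0.2788 rad/s


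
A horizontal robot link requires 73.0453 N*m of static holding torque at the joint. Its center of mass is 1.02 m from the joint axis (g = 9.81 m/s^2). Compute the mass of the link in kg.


m = tau / (g*L) = 73.0453 / (9.81 * 1.02) = 7.3000

7.3000 kg


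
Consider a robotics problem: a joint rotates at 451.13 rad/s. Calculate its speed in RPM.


RPM = 451.13 * 60/(2*pi) = 4307.9742

4307.9742 RPM


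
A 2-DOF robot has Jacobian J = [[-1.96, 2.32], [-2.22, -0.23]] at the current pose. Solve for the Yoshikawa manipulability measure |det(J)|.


det(J) = -1.96*-0.23 - (2.32)*(-2.22) = 5.6012
|det(J)| = 5.6012

5.6012


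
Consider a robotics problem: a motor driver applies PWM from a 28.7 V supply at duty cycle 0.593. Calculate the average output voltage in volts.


V_avg = V_supply * D = 28.7*0.593 = 17.0191

17.0191 V


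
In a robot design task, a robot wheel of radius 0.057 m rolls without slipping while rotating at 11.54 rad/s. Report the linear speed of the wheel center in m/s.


v = omega * r = 11.54 * 0.057 = 0.6578

0.6578 m/s


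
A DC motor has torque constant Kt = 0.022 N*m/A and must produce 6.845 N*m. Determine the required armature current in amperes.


I = tau / Kt = 6.845/0.022 = 311.1364

311.1364 A


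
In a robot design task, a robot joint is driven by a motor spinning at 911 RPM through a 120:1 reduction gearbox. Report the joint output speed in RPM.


omega_joint = omega_motor / N = 911 / 120 = 7.5917

7.5917 RPM


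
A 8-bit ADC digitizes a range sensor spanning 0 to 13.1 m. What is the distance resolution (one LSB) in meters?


res = range / 2^n = 13.1/2^8 = 13.1/256 = 0.0512

0.0512 m


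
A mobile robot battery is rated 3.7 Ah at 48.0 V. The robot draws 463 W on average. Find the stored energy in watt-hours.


E = capacity * V = 3.7*48.0 = 177.6000

177.6000 Wh


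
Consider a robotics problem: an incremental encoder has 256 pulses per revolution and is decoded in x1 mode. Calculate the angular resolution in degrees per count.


resolution = 360 / (PPR * 1) = 360 / 256 = 1.4062

1.4062 degrees


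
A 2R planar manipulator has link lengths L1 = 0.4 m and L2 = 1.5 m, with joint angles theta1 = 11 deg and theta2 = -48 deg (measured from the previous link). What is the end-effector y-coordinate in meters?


y = L1*sin(th1) + L2*sin(th1+th2) = 0.4*sin(11 deg) + 1.5*sin(-37 deg) = -0.8264

-0.8264 m


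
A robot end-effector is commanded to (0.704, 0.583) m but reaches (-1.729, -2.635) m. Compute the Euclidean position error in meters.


dx = -1.729 - (0.704) = -2.4330, dy = -2.635 - (0.583) = -3.2180
err = sqrt(5.919489 + 10.355524) = 4.0342

4.0342 m


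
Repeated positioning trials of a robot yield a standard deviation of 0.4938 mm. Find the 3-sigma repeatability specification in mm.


repeatability = 3*sigma = 3*0.4938 = 1.4814

1.4814 mm


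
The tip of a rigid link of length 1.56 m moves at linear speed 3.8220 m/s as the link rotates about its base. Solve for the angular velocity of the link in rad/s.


omega = v / L = 3.8220 / 1.56 = 2.4500

2.4500 rad/s


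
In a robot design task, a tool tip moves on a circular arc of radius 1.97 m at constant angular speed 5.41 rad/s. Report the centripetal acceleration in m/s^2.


a_c = omega^2 * r = 5.41^2 * 1.97 = 57.6582

57.6582 m/s^2


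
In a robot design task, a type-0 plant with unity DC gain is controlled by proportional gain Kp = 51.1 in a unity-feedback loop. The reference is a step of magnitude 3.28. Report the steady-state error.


e_ss = R/(1 + Kp) = 3.28/(1 + 51.1) = 3.28/52.1000 = 0.0630

0.0630


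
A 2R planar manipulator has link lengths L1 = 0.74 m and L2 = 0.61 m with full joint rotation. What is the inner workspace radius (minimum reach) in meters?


r_min = |L1 - L2| = |0.74 - 0.61| = 0.1300

0.1300 m


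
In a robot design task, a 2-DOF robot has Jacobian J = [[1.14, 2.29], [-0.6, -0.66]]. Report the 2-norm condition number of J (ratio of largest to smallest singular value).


JJ^T eigenvalues: trace(JJ^T) = 7.3393, det(JJ^T) = det(J)^2 = 0.38638656
s_max^2 = (7.3393 + sqrt(52.31977825))/2 = 7.28627060
s_min^2 = (7.3393 - sqrt(52.31977825))/2 = 0.05302940
kappa = s_max/s_min = sqrt(7.28627060/0.05302940) = 11.7218

11.7218


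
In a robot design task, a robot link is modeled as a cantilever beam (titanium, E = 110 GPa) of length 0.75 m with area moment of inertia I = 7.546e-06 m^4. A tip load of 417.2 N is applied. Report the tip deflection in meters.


delta = F*L^3/(3*E*I) = 417.2*0.75^3/(3*1.100e+11*7.546e-06)
      = 176.00625/2490180 = 7.0680e-05

7.0680e-05 m


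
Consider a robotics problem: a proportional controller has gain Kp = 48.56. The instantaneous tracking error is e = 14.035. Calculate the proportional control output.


u_P = Kp * e = 48.56 * 14.035 = 681.5396

681.5396


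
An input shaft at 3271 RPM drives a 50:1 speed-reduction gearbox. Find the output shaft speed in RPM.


omega_out = omega_in / N = 3271 / 50 = 65.4200

65.4200 RPM


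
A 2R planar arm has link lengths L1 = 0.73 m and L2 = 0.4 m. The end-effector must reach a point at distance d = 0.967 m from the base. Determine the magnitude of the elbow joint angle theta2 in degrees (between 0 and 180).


cos(th2) = (d^2 - L1^2 - L2^2)/(2*L1*L2) = (0.967^2 - 0.73^2 - 0.4^2)/(2*0.73*0.4) = 0.41470719
th2 = acos(0.41470719) = 65.4991 deg

65.4991 degrees


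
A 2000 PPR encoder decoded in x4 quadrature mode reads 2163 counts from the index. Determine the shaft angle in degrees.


angle = counts * 360 / (PPR*4) = 2163 * 360 / 8000 = 97.3350

97.3350 degrees


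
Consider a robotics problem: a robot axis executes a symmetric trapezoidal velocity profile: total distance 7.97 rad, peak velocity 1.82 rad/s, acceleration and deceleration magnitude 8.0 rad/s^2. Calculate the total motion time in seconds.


t_acc = v/a = 1.82/8.0 = 0.227500 s
d_acc = v^2/(2a) = 0.207025 rad (each ramp)
d_cruise = 7.97 - 2*0.207025 = 7.555950 rad
t_cruise = 7.555950/1.82 = 4.151621 s
t_total = 2*0.227500 + 4.151621 = 4.6066

4.6066 s


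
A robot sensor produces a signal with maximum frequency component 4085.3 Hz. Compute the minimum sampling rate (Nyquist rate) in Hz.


f_s,min = 2*f_max = 2*4085.3 = 8170.6000

8170.6000 Hz


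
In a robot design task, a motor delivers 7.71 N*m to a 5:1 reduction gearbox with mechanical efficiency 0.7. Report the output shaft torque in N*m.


tau_out = tau_in * N * eta = 7.71 * 5 * 0.7 = 26.9850

26.9850 N*m


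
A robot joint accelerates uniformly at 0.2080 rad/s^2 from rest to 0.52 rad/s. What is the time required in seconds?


t = delta_omega / alpha = 0.52 / 0.2080 = 2.5000

2.5000 s


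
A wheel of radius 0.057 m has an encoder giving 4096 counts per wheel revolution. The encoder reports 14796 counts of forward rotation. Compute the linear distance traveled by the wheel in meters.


revs = 14796/4096 = 3.612305
d = revs * 2*pi*r = 3.612305 * 2*pi*0.057 = 1.2937

1.2937 m


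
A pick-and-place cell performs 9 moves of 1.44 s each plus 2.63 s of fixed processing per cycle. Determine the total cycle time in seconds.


T = 9*1.44 + 2.63 = 15.5900

15.5900 s


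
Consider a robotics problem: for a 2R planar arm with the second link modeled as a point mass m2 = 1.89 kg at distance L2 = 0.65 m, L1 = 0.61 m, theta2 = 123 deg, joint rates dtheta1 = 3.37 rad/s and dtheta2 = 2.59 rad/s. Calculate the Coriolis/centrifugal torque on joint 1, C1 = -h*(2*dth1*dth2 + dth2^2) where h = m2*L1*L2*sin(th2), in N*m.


h = m2*L1*L2*sin(th2) = 1.89*0.61*0.65*sin(123 deg) = 0.628487
C1 = -h*(2*3.37*2.59 + 2.59^2) = -0.628487*24.1647 = -15.1872

-15.1872 N*m


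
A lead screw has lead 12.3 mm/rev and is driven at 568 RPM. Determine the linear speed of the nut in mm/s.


v = lead * (RPM/60) = 12.3*568/60 = 116.4400

116.4400 mm/s


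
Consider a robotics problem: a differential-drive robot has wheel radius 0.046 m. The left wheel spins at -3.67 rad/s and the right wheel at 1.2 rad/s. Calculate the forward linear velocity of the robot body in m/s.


v = r*(wR + wL)/2 = 0.046*(1.2 + -3.67)/2 = -0.0568

-0.0568 m/s


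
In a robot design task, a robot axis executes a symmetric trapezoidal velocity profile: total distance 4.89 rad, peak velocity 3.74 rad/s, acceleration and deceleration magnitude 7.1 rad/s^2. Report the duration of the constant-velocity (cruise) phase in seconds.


t_acc = v/a = 0.526761 s, d_acc = v^2/(2a) = 0.985042 rad each
d_cruise = 4.89 - 2*0.985042 = 2.919916 rad
t_cruise = d_cruise/v = 2.919916/3.74 = 0.7807

0.7807 s


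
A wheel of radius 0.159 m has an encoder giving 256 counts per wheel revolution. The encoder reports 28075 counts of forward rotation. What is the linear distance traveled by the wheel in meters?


revs = 28075/256 = 109.667969
d = revs * 2*pi*r = 109.667969 * 2*pi*0.159 = 109.5612

109.5612 m


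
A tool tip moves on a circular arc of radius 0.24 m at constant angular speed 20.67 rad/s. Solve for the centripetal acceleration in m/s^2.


a_c = omega^2 * r = 20.67^2 * 0.24 = 102.5397

102.5397 m/s^2


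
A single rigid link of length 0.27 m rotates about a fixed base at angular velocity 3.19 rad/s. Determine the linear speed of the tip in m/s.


v = L*omega = 0.27 * 3.19 = 0.8613

0.8613 m/s


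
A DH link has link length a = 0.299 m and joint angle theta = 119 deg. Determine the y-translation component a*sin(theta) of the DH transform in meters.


a*sin(theta) = 0.299*sin(119 deg) = 0.2615

0.2615 m


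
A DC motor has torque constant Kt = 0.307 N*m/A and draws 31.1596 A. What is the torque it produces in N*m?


tau = Kt * I = 0.307*31.1596 = 9.5660

9.5660 N*m


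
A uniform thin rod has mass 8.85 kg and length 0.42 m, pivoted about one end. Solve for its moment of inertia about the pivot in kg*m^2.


I = (1/3)*m*L^2 = (1/3)*8.85*0.42^2 = 0.5204

0.5204 kg*m^2


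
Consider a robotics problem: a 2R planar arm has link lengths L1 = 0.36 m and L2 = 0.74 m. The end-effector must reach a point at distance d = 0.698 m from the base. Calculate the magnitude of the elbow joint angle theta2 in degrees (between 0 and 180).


cos(th2) = (d^2 - L1^2 - L2^2)/(2*L1*L2) = (0.698^2 - 0.36^2 - 0.74^2)/(2*0.36*0.74) = -0.35659910
th2 = acos(-0.35659910) = 110.8915 deg

110.8915 degrees


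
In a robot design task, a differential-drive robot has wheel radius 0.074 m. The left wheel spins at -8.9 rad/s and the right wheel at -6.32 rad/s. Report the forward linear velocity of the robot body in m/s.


v = r*(wR + wL)/2 = 0.074*(-6.32 + -8.9)/2 = -0.5631

-0.5631 m/s


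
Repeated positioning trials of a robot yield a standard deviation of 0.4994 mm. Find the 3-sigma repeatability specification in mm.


repeatability = 3*sigma = 3*0.4994 = 1.4982

1.4982 mm


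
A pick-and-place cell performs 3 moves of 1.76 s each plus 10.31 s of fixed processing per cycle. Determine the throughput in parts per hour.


T_cycle = 3*1.76 + 10.31 = 15.5900 s
rate = 3600/T = 230.9173

230.9173 parts/hour


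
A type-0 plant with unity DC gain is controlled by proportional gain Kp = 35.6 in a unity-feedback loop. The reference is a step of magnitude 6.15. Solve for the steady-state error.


e_ss = R/(1 + Kp) = 6.15/(1 + 35.6) = 6.15/36.6000 = 0.1680

0.1680


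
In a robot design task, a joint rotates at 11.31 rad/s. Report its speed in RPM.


RPM = 11.31 * 60/(2*pi) = 108.0025

108.0025 RPM


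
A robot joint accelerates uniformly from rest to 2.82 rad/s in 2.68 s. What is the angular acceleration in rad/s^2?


alpha = delta_omega / t = 2.82 / 2.68 = 1.0522

1.0522 rad/s^2


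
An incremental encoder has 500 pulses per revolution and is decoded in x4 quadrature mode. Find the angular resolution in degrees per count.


resolution = 360 / (PPR * 4) = 360 / 2000 = 0.1800

0.1800 degrees


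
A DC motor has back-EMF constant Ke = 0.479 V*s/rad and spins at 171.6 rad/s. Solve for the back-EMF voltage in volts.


V_emf = Ke * omega = 0.479*171.6 = 82.1964

82.1964 V


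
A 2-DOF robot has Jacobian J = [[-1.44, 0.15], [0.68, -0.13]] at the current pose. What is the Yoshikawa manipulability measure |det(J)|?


det(J) = -1.44*-0.13 - (0.15)*(0.68) = 0.0852
|det(J)| = 0.0852

0.0852


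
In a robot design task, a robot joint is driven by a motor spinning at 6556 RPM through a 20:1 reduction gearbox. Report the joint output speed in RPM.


omega_joint = omega_motor / N = 6556 / 20 = 327.8000

327.8000 RPM


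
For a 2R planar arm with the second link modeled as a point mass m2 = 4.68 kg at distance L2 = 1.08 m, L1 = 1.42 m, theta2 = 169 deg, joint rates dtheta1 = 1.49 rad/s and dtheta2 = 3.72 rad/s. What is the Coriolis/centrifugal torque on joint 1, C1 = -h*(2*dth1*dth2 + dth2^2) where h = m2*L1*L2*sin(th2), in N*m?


h = m2*L1*L2*sin(th2) = 4.68*1.42*1.08*sin(169 deg) = 1.369483
C1 = -h*(2*1.49*3.72 + 3.72^2) = -1.369483*24.9240 = -34.1330

-34.1330 N*m


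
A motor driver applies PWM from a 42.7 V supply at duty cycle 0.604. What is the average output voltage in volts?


V_avg = V_supply * D = 42.7*0.604 = 25.7908

25.7908 V


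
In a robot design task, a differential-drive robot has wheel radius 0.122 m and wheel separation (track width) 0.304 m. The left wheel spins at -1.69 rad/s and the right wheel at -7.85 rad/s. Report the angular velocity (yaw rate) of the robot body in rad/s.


omega = r*(wR - wL)/L = 0.122*(-7.85 - (-1.69))/0.304 = -2.4721

-2.4721 rad/s


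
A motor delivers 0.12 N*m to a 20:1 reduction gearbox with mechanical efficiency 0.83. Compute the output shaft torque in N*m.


tau_out = tau_in * N * eta = 0.12 * 20 * 0.83 = 1.9920

1.9920 N*m


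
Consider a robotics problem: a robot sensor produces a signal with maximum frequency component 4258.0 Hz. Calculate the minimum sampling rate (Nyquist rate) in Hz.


f_s,min = 2*f_max = 2*4258.0 = 8516.0000

8516.0000 Hz


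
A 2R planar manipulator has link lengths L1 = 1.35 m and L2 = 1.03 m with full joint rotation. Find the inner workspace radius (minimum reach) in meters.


r_min = |L1 - L2| = |1.35 - 1.03| = 0.3200

0.3200 m


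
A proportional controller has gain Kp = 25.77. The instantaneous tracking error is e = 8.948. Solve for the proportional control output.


u_P = Kp * e = 25.77 * 8.948 = 230.5900

230.5900


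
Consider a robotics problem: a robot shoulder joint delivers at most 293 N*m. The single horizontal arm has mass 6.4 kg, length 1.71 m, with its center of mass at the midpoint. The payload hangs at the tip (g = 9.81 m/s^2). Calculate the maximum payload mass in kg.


tau_arm = m_arm*g*(L/2) = 6.4*9.81*1.71/2 = 53.6803 N*m
tau_payload = tau_max - tau_arm = 293 - 53.6803 = 239.3197
m_payload = tau_payload / (g*L) = 239.3197 / (9.81*1.71) = 14.2664

14.2664 kg


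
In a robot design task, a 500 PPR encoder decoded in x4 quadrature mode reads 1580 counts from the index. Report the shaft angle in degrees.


angle = counts * 360 / (PPR*4) = 1580 * 360 / 2000 = 284.4000

284.4000 degrees


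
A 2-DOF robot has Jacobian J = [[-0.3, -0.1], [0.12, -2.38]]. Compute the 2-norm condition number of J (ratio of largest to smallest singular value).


JJ^T eigenvalues: trace(JJ^T) = 5.7788, det(JJ^T) = det(J)^2 = 0.52707600
s_max^2 = (5.7788 + sqrt(31.28622544))/2 = 5.68610455
s_min^2 = (5.7788 - sqrt(31.28622544))/2 = 0.09269545
kappa = s_max/s_min = sqrt(5.68610455/0.09269545) = 7.8321

7.8321


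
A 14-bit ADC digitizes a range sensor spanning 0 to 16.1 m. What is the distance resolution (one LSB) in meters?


res = range / 2^n = 16.1/2^14 = 16.1/16384 = 9.8267e-04

9.8267e-04 m


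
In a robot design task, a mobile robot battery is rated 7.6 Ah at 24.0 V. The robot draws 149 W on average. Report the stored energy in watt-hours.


E = capacity * V = 7.6*24.0 = 182.4000

182.4000 Wh


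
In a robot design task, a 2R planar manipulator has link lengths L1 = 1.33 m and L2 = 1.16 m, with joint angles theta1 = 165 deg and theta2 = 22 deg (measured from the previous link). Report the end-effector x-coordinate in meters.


x = L1*cos(th1) + L2*cos(th1+th2) = 1.33*cos(165 deg) + 1.16*cos(187 deg) = -2.4360

-2.4360 m


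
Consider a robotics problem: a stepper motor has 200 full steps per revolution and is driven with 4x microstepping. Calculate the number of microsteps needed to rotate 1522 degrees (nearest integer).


step_size = 360/(200*4) = 360/800 = 0.450000 deg
n = 1522/(360/800) = 1522*800/360 = 3382.2222 -> 3382

3382 steps


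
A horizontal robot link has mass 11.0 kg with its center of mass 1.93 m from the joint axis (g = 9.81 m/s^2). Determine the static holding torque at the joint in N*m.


tau = m*g*L = 11.0 * 9.81 * 1.93 = 208.2663

208.2663 N*m


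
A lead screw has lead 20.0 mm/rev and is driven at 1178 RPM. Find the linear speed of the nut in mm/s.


v = lead * (RPM/60) = 20.0*1178/60 = 392.6667

392.6667 mm/s


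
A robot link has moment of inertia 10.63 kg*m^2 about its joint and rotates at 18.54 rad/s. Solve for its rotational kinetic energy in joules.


KE = (1/2)*I*omega^2 = 0.5*10.63*18.54^2 = 1826.9335

1826.9335 J


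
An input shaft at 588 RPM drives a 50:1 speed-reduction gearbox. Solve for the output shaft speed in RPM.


omega_out = omega_in / N = 588 / 50 = 11.7600

11.7600 RPM


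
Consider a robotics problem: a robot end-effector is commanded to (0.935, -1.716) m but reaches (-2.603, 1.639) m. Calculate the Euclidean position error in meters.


dx = -2.603 - (0.935) = -3.5380, dy = 1.639 - (-1.716) = 3.3550
err = sqrt(12.517444 + 11.256025) = 4.8758

4.8758 m


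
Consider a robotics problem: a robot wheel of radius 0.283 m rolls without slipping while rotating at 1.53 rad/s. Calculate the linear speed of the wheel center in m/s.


v = omega * r = 1.53 * 0.283 = 0.4330

0.4330 m/s


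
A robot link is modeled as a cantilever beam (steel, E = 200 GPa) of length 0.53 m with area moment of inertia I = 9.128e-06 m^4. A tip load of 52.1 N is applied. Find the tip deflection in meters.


delta = F*L^3/(3*E*I) = 52.1*0.53^3/(3*2.000e+11*9.128e-06)
      = 7.7564917/5476800 = 1.4162e-06

1.4162e-06 m


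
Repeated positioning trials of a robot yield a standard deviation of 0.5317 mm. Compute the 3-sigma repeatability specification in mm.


repeatability = 3*sigma = 3*0.5317 = 1.5951

1.5951 mm


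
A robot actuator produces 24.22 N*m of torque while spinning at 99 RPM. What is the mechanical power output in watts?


omega = 99 * 2*pi/60 = 10.367256 rad/s
P = tau * omega = 24.22 * 10.367256 = 251.0949

251.0949 W


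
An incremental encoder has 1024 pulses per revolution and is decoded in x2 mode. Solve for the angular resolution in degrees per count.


resolution = 360 / (PPR * 2) = 360 / 2048 = 0.1758

0.1758 degrees


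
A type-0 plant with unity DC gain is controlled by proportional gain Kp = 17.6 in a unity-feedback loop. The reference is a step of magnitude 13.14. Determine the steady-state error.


e_ss = R/(1 + Kp) = 13.14/(1 + 17.6) = 13.14/18.6000 = 0.7065

0.7065


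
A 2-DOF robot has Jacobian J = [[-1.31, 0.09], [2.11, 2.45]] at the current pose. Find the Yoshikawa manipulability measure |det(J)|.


det(J) = -1.31*2.45 - (0.09)*(2.11) = -3.3994
|det(J)| = 3.3994

3.3994


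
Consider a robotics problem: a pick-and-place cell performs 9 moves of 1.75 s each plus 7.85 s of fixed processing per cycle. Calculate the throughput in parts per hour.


T_cycle = 9*1.75 + 7.85 = 23.6000 s
rate = 3600/T = 152.5424

152.5424 parts/hour


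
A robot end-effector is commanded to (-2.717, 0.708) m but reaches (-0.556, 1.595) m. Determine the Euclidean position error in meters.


dx = -0.556 - (-2.717) = 2.1610, dy = 1.595 - (0.708) = 0.8870
err = sqrt(4.669921 + 0.786769) = 2.3360

2.3360 m


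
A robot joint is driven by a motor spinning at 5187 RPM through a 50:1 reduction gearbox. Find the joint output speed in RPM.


omega_joint = omega_motor / N = 5187 / 50 = 103.7400

103.7400 RPM


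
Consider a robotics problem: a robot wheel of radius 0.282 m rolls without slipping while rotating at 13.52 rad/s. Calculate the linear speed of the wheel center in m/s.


v = omega * r = 13.52 * 0.282 = 3.8126

3.8126 m/s


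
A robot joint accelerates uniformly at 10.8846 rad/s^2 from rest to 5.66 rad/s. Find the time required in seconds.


t = delta_omega / alpha = 5.66 / 10.8846 = 0.5200

0.5200 s


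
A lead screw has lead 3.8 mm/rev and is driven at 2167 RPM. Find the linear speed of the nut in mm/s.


v = lead * (RPM/60) = 3.8*2167/60 = 137.2433

137.2433 mm/s


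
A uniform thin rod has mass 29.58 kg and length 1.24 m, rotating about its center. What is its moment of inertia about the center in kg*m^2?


I = (1/12)*m*L^2 = (1/12)*29.58*1.24^2 = 3.7902

3.7902 kg*m^2


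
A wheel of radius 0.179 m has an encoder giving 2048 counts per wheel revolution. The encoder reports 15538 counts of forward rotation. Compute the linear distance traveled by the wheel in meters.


revs = 15538/2048 = 7.586914
d = revs * 2*pi*r = 7.586914 * 2*pi*0.179 = 8.5329

8.5329 m


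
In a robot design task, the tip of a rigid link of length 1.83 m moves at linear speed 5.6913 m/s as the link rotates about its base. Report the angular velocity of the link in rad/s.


omega = v / L = 5.6913 / 1.83 = 3.1100

3.1100 rad/s


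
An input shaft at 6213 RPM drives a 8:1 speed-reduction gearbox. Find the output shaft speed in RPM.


omega_out = omega_in / N = 6213 / 8 = 776.6250

776.6250 RPM


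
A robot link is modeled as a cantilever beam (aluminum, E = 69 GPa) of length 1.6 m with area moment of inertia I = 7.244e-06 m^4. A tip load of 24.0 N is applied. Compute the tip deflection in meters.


delta = F*L^3/(3*E*I) = 24.0*1.6^3/(3*6.900e+10*7.244e-06)
      = 98.304/1499508 = 6.5558e-05

6.5558e-05 m


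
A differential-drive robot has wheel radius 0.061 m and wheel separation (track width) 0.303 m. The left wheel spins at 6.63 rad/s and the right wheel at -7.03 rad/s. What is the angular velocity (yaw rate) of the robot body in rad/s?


omega = r*(wR - wL)/L = 0.061*(-7.03 - (6.63))/0.303 = -2.7500

-2.7500 rad/s


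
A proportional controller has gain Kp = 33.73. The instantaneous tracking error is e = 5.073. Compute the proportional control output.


u_P = Kp * e = 33.73 * 5.073 = 171.1123

171.1123


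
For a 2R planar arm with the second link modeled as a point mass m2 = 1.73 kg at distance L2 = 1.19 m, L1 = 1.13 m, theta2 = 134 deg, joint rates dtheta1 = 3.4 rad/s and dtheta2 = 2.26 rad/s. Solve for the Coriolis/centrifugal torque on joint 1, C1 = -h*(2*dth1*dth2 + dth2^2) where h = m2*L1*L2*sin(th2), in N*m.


h = m2*L1*L2*sin(th2) = 1.73*1.13*1.19*sin(134 deg) = 1.673422
C1 = -h*(2*3.4*2.26 + 2.26^2) = -1.673422*20.4756 = -34.2643

-34.2643 N*m


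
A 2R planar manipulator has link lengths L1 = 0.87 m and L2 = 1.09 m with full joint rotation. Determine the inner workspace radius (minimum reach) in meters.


r_min = |L1 - L2| = |0.87 - 1.09| = 0.2200

0.2200 m


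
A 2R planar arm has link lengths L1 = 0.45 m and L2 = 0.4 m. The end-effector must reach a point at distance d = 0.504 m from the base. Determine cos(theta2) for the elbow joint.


cos(th2) = (d^2 - L1^2 - L2^2)/(2*L1*L2) = (0.504^2 - 0.45^2 - 0.4^2)/(2*0.45*0.4) = -0.3013

-0.3013


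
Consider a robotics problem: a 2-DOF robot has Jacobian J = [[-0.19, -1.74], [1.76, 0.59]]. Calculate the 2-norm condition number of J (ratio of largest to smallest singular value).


JJ^T eigenvalues: trace(JJ^T) = 6.5094, det(JJ^T) = det(J)^2 = 8.70427009
s_max^2 = (6.5094 + sqrt(7.55520800))/2 = 4.62903693
s_min^2 = (6.5094 - sqrt(7.55520800))/2 = 1.88036307
kappa = s_max/s_min = sqrt(4.62903693/1.88036307) = 1.5690

1.5690


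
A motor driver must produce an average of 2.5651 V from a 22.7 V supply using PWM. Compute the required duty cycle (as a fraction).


D = V_avg/V_supply = 2.5651/22.7 = 0.1130

0.1130


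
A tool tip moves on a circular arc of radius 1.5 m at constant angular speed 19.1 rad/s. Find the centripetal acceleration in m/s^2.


a_c = omega^2 * r = 19.1^2 * 1.5 = 547.2150

547.2150 m/s^2


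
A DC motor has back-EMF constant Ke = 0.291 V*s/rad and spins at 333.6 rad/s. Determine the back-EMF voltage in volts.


V_emf = Ke * omega = 0.291*333.6 = 97.0776

97.0776 V


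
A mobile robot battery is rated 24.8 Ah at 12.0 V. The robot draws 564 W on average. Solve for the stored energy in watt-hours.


E = capacity * V = 24.8*12.0 = 297.6000

297.6000 Wh


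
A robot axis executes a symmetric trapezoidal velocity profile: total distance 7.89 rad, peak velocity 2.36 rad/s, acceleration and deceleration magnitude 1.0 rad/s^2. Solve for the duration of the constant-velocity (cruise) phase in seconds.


t_acc = v/a = 2.360000 s, d_acc = v^2/(2a) = 2.784800 rad each
d_cruise = 7.89 - 2*2.784800 = 2.320400 rad
t_cruise = d_cruise/v = 2.320400/2.36 = 0.9832

0.9832 s


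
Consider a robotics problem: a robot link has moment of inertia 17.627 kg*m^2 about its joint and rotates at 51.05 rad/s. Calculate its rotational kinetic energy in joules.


KE = (1/2)*I*omega^2 = 0.5*17.627*51.05^2 = 22968.8844

22968.8844 J


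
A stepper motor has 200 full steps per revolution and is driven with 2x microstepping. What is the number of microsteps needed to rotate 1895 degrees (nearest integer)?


step_size = 360/(200*2) = 360/400 = 0.900000 deg
n = 1895/(360/400) = 1895*400/360 = 2105.5556 -> 2106

2106 steps


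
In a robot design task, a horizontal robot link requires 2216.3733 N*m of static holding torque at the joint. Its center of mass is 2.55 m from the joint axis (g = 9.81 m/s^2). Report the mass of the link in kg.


m = tau / (g*L) = 2216.3733 / (9.81 * 2.55) = 88.6000

88.6000 kg


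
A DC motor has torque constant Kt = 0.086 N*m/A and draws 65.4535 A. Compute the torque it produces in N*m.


tau = Kt * I = 0.086*65.4535 = 5.6290

5.6290 N*m


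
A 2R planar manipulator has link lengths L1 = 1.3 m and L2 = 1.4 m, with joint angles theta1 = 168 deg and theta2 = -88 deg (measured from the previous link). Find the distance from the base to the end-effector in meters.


x = L1*cos(th1) + L2*cos(th1+th2) = -1.028484
y = L1*sin(th1) + L2*sin(th1+th2) = 1.649016
d = sqrt(x^2 + y^2) = sqrt(1.057779 + 2.719254) = 1.9435

1.9435 m


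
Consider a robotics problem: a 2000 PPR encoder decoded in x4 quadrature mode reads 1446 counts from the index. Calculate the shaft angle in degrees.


angle = counts * 360 / (PPR*4) = 1446 * 360 / 8000 = 65.0700

65.0700 degrees


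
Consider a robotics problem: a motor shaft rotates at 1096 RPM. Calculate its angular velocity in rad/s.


omega = 1096 * 2*pi/60 = 114.7729

114.7729 rad/s


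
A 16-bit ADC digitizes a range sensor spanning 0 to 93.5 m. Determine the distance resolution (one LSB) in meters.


res = range / 2^n = 93.5/2^16 = 93.5/65536 = 0.0014

0.0014 m
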